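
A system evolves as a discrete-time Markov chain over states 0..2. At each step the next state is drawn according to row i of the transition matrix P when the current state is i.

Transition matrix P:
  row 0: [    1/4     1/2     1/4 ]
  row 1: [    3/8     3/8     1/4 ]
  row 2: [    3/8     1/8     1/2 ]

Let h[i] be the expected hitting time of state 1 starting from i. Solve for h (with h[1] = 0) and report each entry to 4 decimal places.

h = [2.6667, 0.0000, 4.0000]

First-step conditioning: h[1] = 0; for i ≠ 1, h[i] = 1 + Σ_k P[i][k]·h[k].
  h[0] = 1 + 1/4·h[0] + 1/4·h[2]
  h[2] = 1 + 3/8·h[0] + 1/2·h[2]
Solving the 2×2 linear system over states ≠ 1 gives exactly h = [8/3, 0, 4] (h[1] = 0 is the target).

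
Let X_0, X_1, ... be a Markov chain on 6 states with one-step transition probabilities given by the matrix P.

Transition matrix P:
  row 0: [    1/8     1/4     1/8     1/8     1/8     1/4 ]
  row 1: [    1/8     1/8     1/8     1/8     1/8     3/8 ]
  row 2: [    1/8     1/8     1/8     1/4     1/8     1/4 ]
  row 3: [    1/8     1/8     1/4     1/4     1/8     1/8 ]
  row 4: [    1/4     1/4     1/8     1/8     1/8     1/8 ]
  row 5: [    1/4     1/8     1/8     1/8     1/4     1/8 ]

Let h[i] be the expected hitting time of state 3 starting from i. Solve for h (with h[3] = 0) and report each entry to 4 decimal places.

First-step conditioning: h[3] = 0; for i ≠ 3, h[i] = 1 + Σ_k P[i][k]·h[k].
  h[0] = 1 + 1/8·h[0] + 1/4·h[1] + 1/8·h[2] + 1/8·h[4] + 1/4·h[5]
  h[1] = 1 + 1/8·h[0] + 1/8·h[1] + 1/8·h[2] + 1/8·h[4] + 3/8·h[5]
  h[2] = 1 + 1/8·h[0] + 1/8·h[1] + 1/8·h[2] + 1/8·h[4] + 1/4·h[5]
  h[4] = 1 + 1/4·h[0] + 1/4·h[1] + 1/8·h[2] + 1/8·h[4] + 1/8·h[5]
  h[5] = 1 + 1/4·h[0] + 1/8·h[1] + 1/8·h[2] + 1/4·h[4] + 1/8·h[5]
Solving the 5×5 linear system over states ≠ 3 gives exactly h = [64/9, 64/9, 56/9, 0, 64/9, 64/9] (h[3] = 0 is the target).

h = [7.1111, 7.1111, 6.2222, 0.0000, 7.1111, 7.1111]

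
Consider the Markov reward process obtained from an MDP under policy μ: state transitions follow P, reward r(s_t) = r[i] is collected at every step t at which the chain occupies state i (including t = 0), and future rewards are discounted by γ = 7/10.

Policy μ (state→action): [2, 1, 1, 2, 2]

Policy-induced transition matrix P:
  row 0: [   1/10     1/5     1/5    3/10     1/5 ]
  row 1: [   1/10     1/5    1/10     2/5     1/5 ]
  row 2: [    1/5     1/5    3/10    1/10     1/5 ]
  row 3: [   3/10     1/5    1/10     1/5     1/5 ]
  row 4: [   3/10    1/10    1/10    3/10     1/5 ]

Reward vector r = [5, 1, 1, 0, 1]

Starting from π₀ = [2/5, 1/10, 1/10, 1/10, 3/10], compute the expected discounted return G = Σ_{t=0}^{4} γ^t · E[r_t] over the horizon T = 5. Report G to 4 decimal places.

t=0: π = [0.4000, 0.1000, 0.1000, 0.1000, 0.3000], E[r] = 2.5000, γ^t·E[r] = 2.500000, running G = 2.500000
t=1: π = [0.1900, 0.1700, 0.1600, 0.2800, 0.2000], E[r] = 1.4800, γ^t·E[r] = 1.036000, running G = 3.536000
t=2: π = [0.2120, 0.1800, 0.1510, 0.2570, 0.2000], E[r] = 1.5910, γ^t·E[r] = 0.779590, running G = 4.315590
t=3: π = [0.2065, 0.1800, 0.1514, 0.2621, 0.2000], E[r] = 1.5639, γ^t·E[r] = 0.536418, running G = 4.852008
t=4: π = [0.2076, 0.1800, 0.1509, 0.2615, 0.2000], E[r] = 1.5687, γ^t·E[r] = 0.376652, running G = 5.228660

G = 5.2287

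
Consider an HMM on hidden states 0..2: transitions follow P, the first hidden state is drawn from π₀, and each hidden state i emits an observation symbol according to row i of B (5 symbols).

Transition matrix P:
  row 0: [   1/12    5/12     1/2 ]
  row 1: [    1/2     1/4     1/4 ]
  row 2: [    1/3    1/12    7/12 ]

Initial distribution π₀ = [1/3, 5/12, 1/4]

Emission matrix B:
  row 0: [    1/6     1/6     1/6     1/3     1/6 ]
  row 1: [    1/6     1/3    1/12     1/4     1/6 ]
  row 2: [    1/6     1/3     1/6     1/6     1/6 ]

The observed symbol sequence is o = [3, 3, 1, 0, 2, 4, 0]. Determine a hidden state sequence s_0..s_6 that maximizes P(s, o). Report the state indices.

path = [1, 0, 2, 2, 2, 2, 2]

t=0: δ = [1.111e-01, 1.042e-01, 4.167e-02]  (obs o_0=3)
t=1: δ = [1.736e-02, 1.157e-02, 9.259e-03]  ψ = [1, 0, 0]  (obs o_1=3)
t=2: δ = [9.645e-04, 2.411e-03, 2.894e-03]  ψ = [1, 0, 0]  (obs o_2=1)
t=3: δ = [2.009e-04, 1.005e-04, 2.813e-04]  ψ = [1, 1, 2]  (obs o_3=0)
t=4: δ = [1.563e-05, 6.977e-06, 2.735e-05]  ψ = [2, 0, 2]  (obs o_4=2)
t=5: δ = [1.519e-06, 1.085e-06, 2.659e-06]  ψ = [2, 0, 2]  (obs o_5=4)
t=6: δ = [1.477e-07, 1.055e-07, 2.585e-07]  ψ = [2, 0, 2]  (obs o_6=0)
backtrack: best end state = 2; path = [1, 0, 2, 2, 2, 2, 2]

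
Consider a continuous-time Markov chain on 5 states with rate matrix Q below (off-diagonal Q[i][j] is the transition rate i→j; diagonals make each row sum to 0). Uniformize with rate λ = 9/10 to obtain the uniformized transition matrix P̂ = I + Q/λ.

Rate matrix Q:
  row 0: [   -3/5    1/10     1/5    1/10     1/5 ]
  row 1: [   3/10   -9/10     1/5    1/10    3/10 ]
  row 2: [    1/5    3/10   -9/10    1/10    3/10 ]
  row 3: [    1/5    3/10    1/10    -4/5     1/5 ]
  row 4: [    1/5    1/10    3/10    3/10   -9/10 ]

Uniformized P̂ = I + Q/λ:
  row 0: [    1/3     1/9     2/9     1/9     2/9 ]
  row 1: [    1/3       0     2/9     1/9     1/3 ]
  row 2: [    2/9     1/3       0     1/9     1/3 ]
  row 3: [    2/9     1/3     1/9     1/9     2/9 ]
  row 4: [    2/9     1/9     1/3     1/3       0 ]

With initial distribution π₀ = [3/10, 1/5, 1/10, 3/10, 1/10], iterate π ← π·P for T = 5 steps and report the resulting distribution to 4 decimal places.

π = [0.2710, 0.1694, 0.1867, 0.1587, 0.2141]

t=0: π = [0.3000, 0.2000, 0.1000, 0.3000, 0.1000]
t=1: π = [0.2778, 0.1778, 0.1778, 0.1333, 0.2333]
t=2: π = [0.2728, 0.1605, 0.1938, 0.1630, 0.2099]
t=3: π = [0.2704, 0.1726, 0.1844, 0.1578, 0.2150]
t=4: π = [0.2714, 0.1680, 0.1876, 0.1589, 0.2141]
t=5: π = [0.2710, 0.1694, 0.1867, 0.1587, 0.2141]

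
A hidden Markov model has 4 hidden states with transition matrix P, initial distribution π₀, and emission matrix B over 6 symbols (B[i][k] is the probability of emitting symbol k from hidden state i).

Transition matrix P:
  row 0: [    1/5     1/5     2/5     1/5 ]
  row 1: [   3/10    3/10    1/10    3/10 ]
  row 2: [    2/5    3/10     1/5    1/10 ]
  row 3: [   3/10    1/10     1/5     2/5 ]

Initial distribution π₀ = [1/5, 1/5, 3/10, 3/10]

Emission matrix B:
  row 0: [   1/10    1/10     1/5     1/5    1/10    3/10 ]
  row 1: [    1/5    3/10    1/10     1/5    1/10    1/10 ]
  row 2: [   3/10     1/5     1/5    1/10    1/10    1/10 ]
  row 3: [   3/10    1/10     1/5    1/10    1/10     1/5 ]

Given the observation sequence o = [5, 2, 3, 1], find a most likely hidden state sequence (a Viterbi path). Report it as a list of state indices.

t=0: δ = [6.000e-02, 2.000e-02, 3.000e-02, 6.000e-02]  (obs o_0=5)
t=1: δ = [3.600e-03, 1.200e-03, 4.800e-03, 4.800e-03]  ψ = [3, 0, 0, 3]  (obs o_1=2)
t=2: δ = [3.840e-04, 2.880e-04, 1.440e-04, 1.920e-04]  ψ = [2, 2, 0, 3]  (obs o_2=3)
t=3: δ = [8.640e-06, 2.592e-05, 3.072e-05, 8.640e-06]  ψ = [1, 1, 0, 1]  (obs o_3=1)
backtrack: best end state = 2; path = [0, 2, 0, 2]

path = [0, 2, 0, 2]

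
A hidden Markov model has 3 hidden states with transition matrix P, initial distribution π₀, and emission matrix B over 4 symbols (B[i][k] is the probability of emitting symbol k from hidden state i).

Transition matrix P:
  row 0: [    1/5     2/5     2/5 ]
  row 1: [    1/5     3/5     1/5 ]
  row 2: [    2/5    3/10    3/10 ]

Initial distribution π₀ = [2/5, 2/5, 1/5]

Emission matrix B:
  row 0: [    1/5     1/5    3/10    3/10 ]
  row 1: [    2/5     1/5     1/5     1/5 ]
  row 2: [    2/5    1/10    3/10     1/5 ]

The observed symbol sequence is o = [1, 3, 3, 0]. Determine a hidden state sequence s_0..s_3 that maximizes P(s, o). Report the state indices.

path = [1, 1, 1, 1]

t=0: δ = [8.000e-02, 8.000e-02, 2.000e-02]  (obs o_0=1)
t=1: δ = [4.800e-03, 9.600e-03, 6.400e-03]  ψ = [0, 1, 0]  (obs o_1=3)
t=2: δ = [7.680e-04, 1.152e-03, 3.840e-04]  ψ = [2, 1, 0]  (obs o_2=3)
t=3: δ = [4.608e-05, 2.765e-04, 1.229e-04]  ψ = [1, 1, 0]  (obs o_3=0)
backtrack: best end state = 1; path = [1, 1, 1, 1]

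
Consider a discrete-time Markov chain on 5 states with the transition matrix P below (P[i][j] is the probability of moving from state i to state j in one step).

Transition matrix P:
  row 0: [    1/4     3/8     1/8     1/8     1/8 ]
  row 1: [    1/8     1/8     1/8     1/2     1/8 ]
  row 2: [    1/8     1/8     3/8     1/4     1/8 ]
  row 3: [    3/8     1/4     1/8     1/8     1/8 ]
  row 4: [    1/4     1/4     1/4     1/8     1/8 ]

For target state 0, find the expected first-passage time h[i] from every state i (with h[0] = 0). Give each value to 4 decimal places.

h = [0.0000, 4.6623, 4.9448, 3.8146, 4.4327]

First-step conditioning: h[0] = 0; for i ≠ 0, h[i] = 1 + Σ_k P[i][k]·h[k].
  h[1] = 1 + 1/8·h[1] + 1/8·h[2] + 1/2·h[3] + 1/8·h[4]
  h[2] = 1 + 1/8·h[1] + 3/8·h[2] + 1/4·h[3] + 1/8·h[4]
  h[3] = 1 + 1/4·h[1] + 1/8·h[2] + 1/8·h[3] + 1/8·h[4]
  h[4] = 1 + 1/4·h[1] + 1/4·h[2] + 1/8·h[3] + 1/8·h[4]
Solving the 4×4 linear system over states ≠ 0 gives exactly h = [0, 704/151, 2240/453, 576/151, 2008/453] (h[0] = 0 is the target).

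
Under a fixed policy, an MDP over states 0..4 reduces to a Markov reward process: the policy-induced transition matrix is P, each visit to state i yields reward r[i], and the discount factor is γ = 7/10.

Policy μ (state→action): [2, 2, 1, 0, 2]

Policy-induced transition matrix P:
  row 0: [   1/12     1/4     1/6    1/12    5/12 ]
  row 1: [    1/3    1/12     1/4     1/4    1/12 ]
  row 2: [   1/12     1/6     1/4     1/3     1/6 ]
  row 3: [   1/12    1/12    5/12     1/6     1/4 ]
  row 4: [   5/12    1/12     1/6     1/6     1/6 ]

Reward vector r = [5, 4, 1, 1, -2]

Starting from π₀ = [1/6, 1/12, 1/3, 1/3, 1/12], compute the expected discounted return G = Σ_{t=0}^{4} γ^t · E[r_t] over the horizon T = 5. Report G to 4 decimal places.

G = 4.1768

t=0: π = [0.1667, 0.0833, 0.3333, 0.3333, 0.0833], E[r] = 1.6667, γ^t·E[r] = 1.666667, running G = 1.666667
t=1: π = [0.1319, 0.1389, 0.2847, 0.2153, 0.2292], E[r] = 1.2569, γ^t·E[r] = 0.879861, running G = 2.546528
t=2: π = [0.1944, 0.1291, 0.2558, 0.2147, 0.2060], E[r] = 1.5469, γ^t·E[r] = 0.757969, running G = 3.304497
t=3: π = [0.1843, 0.1371, 0.2524, 0.2038, 0.2224], E[r] = 1.4810, γ^t·E[r] = 0.507983, running G = 3.812479
t=4: π = [0.1917, 0.1351, 0.2501, 0.2048, 0.2183], E[r] = 1.5173, γ^t·E[r] = 0.364299, running G = 4.176778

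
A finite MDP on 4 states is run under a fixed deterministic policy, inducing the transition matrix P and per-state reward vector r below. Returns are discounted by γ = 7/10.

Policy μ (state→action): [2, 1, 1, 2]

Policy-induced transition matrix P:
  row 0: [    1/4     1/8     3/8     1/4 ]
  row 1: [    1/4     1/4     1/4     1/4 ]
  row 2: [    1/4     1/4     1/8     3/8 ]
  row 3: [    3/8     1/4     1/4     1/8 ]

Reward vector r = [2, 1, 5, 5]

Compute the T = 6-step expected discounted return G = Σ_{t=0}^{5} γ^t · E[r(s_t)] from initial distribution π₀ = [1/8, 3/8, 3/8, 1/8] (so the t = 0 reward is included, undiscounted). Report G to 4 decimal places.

t=0: π = [0.1250, 0.3750, 0.3750, 0.1250], E[r] = 3.1250, γ^t·E[r] = 3.125000, running G = 3.125000
t=1: π = [0.2656, 0.2344, 0.2188, 0.2813], E[r] = 3.2656, γ^t·E[r] = 2.285938, running G = 5.410938
t=2: π = [0.2852, 0.2168, 0.2559, 0.2422], E[r] = 3.2773, γ^t·E[r] = 1.605898, running G = 7.016836
t=3: π = [0.2803, 0.2144, 0.2537, 0.2517], E[r] = 3.3018, γ^t·E[r] = 1.132503, running G = 8.149339
t=4: π = [0.2815, 0.2150, 0.2533, 0.2502], E[r] = 3.2957, γ^t·E[r] = 0.791309, running G = 8.940647
t=5: π = [0.2813, 0.2148, 0.2535, 0.2504], E[r] = 3.2969, γ^t·E[r] = 0.554108, running G = 9.494756

G = 9.4948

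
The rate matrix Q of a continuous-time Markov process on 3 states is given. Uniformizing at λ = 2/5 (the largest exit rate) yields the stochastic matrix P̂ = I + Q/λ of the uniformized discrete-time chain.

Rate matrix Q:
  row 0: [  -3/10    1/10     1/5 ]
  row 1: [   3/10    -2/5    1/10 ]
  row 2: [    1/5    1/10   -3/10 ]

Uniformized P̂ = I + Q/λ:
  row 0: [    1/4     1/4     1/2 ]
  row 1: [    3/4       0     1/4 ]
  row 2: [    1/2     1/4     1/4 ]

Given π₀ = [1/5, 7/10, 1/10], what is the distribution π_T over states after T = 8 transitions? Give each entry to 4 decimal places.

π = [0.4399, 0.2000, 0.3601]

t=0: π = [0.2000, 0.7000, 0.1000]
t=1: π = [0.6250, 0.0750, 0.3000]
t=2: π = [0.3625, 0.2313, 0.4063]
t=3: π = [0.4672, 0.1922, 0.3406]
t=4: π = [0.4313, 0.2020, 0.3668]
t=5: π = [0.4427, 0.1995, 0.3578]
t=6: π = [0.4392, 0.2001, 0.3607]
t=7: π = [0.4402, 0.2000, 0.3598]
t=8: π = [0.4399, 0.2000, 0.3601]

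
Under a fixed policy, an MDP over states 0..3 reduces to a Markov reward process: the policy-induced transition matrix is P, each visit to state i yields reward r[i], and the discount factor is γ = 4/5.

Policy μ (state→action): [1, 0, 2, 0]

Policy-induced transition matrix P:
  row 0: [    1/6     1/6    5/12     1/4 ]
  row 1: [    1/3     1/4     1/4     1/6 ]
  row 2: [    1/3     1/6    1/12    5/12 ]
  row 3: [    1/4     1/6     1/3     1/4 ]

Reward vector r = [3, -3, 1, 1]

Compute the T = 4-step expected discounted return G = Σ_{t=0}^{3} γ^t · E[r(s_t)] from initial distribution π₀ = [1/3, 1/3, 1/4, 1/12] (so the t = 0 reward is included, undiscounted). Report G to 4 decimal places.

t=0: π = [0.3333, 0.3333, 0.2500, 0.0833], E[r] = 0.3333, γ^t·E[r] = 0.333333, running G = 0.333333
t=1: π = [0.2708, 0.1944, 0.2708, 0.2639], E[r] = 0.7639, γ^t·E[r] = 0.611111, running G = 0.944444
t=2: π = [0.2662, 0.1829, 0.2720, 0.2789], E[r] = 0.8009, γ^t·E[r] = 0.512593, running G = 1.457037
t=3: π = [0.2657, 0.1819, 0.2723, 0.2801], E[r] = 0.8038, γ^t·E[r] = 0.411556, running G = 1.868593

G = 1.8686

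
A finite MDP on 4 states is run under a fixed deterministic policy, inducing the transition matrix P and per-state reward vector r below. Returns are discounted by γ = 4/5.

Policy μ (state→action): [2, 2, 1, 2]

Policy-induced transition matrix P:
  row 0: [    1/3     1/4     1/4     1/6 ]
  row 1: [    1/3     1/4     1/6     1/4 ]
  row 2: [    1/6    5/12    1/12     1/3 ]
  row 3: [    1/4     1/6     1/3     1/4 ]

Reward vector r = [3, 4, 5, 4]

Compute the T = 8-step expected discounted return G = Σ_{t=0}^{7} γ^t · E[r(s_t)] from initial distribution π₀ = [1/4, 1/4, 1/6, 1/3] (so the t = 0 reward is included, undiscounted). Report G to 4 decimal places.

t=0: π = [0.2500, 0.2500, 0.1667, 0.3333], E[r] = 3.9167, γ^t·E[r] = 3.916667, running G = 3.916667
t=1: π = [0.2778, 0.2500, 0.2292, 0.2431], E[r] = 3.9514, γ^t·E[r] = 3.161111, running G = 7.077778
t=2: π = [0.2749, 0.2679, 0.2112, 0.2459], E[r] = 3.9363, γ^t·E[r] = 2.519259, running G = 9.597037
t=3: π = [0.2776, 0.2647, 0.2130, 0.2447], E[r] = 3.9353, γ^t·E[r] = 2.014889, running G = 11.611926
t=4: π = [0.2774, 0.2651, 0.2128, 0.2446], E[r] = 3.9354, γ^t·E[r] = 1.611936, running G = 13.223862
t=5: π = [0.2775, 0.2651, 0.2128, 0.2446], E[r] = 3.9353, γ^t·E[r] = 1.289533, running G = 14.513395
t=6: π = [0.2775, 0.2651, 0.2128, 0.2446], E[r] = 3.9353, γ^t·E[r] = 1.031627, running G = 15.545022
t=7: π = [0.2775, 0.2651, 0.2128, 0.2446], E[r] = 3.9353, γ^t·E[r] = 0.825302, running G = 16.370324

G = 16.3703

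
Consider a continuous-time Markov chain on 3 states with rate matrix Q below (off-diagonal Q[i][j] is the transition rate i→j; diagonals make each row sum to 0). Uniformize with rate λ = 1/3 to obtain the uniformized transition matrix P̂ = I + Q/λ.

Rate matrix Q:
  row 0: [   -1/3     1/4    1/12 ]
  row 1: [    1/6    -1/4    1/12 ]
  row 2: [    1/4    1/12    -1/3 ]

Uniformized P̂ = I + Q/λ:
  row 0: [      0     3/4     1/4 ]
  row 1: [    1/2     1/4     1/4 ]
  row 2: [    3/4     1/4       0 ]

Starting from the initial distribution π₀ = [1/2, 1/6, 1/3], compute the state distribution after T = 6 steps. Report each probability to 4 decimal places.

t=0: π = [0.5000, 0.1667, 0.3333]
t=1: π = [0.3333, 0.5000, 0.1667]
t=2: π = [0.3750, 0.4167, 0.2083]
t=3: π = [0.3646, 0.4375, 0.1979]
t=4: π = [0.3672, 0.4323, 0.2005]
t=5: π = [0.3665, 0.4336, 0.1999]
t=6: π = [0.3667, 0.4333, 0.2000]

π = [0.3667, 0.4333, 0.2000]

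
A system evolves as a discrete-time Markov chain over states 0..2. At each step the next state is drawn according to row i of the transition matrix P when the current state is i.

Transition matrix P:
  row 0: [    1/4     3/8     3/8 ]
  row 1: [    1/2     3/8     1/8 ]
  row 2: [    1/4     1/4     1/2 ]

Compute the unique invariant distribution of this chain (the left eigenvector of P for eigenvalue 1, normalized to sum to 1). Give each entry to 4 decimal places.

Balance equations π_j = Σ_i π_i·P[i][j]:
  π_0 = 1/4·π_0 + 1/2·π_1 + 1/4·π_2
  π_1 = 3/8·π_0 + 3/8·π_1 + 1/4·π_2
  normalize: π_0 + π_1 + π_2 = 1
Solving the linear system gives exactly π = [1/3, 1/3, 1/3].

π = [0.3333, 0.3333, 0.3333]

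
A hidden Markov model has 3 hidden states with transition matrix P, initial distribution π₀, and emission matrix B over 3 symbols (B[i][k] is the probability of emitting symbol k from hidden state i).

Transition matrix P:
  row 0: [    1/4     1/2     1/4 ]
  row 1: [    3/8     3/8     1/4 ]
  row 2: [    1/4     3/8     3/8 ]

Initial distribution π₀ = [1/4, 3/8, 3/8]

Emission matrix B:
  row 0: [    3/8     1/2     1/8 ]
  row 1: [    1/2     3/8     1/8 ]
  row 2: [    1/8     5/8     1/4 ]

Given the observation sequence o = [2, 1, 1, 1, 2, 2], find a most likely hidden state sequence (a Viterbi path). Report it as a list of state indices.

t=0: δ = [3.125e-02, 4.688e-02, 9.375e-02]  (obs o_0=2)
t=1: δ = [1.172e-02, 1.318e-02, 2.197e-02]  ψ = [2, 2, 2]  (obs o_1=1)
t=2: δ = [2.747e-03, 3.090e-03, 5.150e-03]  ψ = [2, 2, 2]  (obs o_2=1)
t=3: δ = [6.437e-04, 7.242e-04, 1.207e-03]  ψ = [2, 2, 2]  (obs o_3=1)
t=4: δ = [3.772e-05, 5.658e-05, 1.132e-04]  ψ = [2, 2, 2]  (obs o_4=2)
t=5: δ = [3.536e-06, 5.304e-06, 1.061e-05]  ψ = [2, 2, 2]  (obs o_5=2)
backtrack: best end state = 2; path = [2, 2, 2, 2, 2, 2]

path = [2, 2, 2, 2, 2, 2]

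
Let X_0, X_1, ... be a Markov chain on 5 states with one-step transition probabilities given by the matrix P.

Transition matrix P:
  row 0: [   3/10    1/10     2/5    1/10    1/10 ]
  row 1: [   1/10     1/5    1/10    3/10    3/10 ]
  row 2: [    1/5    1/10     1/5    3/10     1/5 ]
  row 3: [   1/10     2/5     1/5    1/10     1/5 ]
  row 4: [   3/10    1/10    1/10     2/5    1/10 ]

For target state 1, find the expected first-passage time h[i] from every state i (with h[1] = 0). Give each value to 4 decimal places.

h = [6.2898, 0.0000, 5.9414, 4.4271, 5.8354]

First-step conditioning: h[1] = 0; for i ≠ 1, h[i] = 1 + Σ_k P[i][k]·h[k].
  h[0] = 1 + 3/10·h[0] + 2/5·h[2] + 1/10·h[3] + 1/10·h[4]
  h[2] = 1 + 1/5·h[0] + 1/5·h[2] + 3/10·h[3] + 1/5·h[4]
  h[3] = 1 + 1/10·h[0] + 1/5·h[2] + 1/10·h[3] + 1/5·h[4]
  h[4] = 1 + 3/10·h[0] + 1/10·h[2] + 2/5·h[3] + 1/10·h[4]
Solving the 4×4 linear system over states ≠ 1 gives exactly h = [1780/283, 0, 11770/1981, 8770/1981, 11560/1981] (h[1] = 0 is the target).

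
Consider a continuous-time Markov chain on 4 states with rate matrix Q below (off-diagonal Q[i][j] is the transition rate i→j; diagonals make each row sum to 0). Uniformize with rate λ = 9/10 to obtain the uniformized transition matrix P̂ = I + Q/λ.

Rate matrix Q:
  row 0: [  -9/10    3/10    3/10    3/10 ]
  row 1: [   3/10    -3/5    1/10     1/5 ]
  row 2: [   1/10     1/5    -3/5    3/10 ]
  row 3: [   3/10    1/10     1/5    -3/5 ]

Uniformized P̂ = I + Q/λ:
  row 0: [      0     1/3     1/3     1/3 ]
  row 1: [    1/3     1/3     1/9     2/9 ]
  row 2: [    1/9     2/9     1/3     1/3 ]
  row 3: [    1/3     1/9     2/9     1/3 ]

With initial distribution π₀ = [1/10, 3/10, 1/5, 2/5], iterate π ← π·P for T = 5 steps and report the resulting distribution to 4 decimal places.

t=0: π = [0.1000, 0.3000, 0.2000, 0.4000]
t=1: π = [0.2556, 0.2222, 0.2222, 0.3000]
t=2: π = [0.1988, 0.2420, 0.2506, 0.3086]
t=3: π = [0.2114, 0.2369, 0.2453, 0.3064]
t=4: π = [0.2084, 0.2380, 0.2466, 0.3070]
t=5: π = [0.2091, 0.2377, 0.2463, 0.3069]

π = [0.2091, 0.2377, 0.2463, 0.3069]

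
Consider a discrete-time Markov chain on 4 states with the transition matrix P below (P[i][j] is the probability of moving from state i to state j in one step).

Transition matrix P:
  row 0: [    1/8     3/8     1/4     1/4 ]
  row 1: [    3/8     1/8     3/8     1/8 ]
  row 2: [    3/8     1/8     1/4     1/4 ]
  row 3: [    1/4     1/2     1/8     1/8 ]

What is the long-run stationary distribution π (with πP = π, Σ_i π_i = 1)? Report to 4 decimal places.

Balance equations π_j = Σ_i π_i·P[i][j]:
  π_0 = 1/8·π_0 + 3/8·π_1 + 3/8·π_2 + 1/4·π_3
  π_1 = 3/8·π_0 + 1/8·π_1 + 1/8·π_2 + 1/2·π_3
  π_2 = 1/4·π_0 + 3/8·π_1 + 1/4·π_2 + 1/8·π_3
  normalize: π_0 + π_1 + π_2 + π_3 = 1
Solving the linear system gives exactly π = [105/374, 50/187, 97/374, 36/187].

π = [0.2807, 0.2674, 0.2594, 0.1925]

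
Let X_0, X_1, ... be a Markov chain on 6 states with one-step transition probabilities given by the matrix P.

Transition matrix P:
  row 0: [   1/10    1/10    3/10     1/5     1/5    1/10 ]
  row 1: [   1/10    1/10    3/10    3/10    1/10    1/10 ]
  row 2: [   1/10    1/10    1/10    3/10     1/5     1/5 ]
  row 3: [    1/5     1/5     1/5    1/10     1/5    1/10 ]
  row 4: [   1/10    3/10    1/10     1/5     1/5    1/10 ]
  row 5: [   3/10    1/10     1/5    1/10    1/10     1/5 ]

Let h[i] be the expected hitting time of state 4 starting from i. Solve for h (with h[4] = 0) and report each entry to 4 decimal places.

h = [5.7334, 6.3115, 5.7895, 5.7808, 0.0000, 6.3589]

First-step conditioning: h[4] = 0; for i ≠ 4, h[i] = 1 + Σ_k P[i][k]·h[k].
  h[0] = 1 + 1/10·h[0] + 1/10·h[1] + 3/10·h[2] + 1/5·h[3] + 1/10·h[5]
  h[1] = 1 + 1/10·h[0] + 1/10·h[1] + 3/10·h[2] + 3/10·h[3] + 1/10·h[5]
  h[2] = 1 + 1/10·h[0] + 1/10·h[1] + 1/10·h[2] + 3/10·h[3] + 1/5·h[5]
  h[3] = 1 + 1/5·h[0] + 1/5·h[1] + 1/5·h[2] + 1/10·h[3] + 1/10·h[5]
  h[5] = 1 + 3/10·h[0] + 1/10·h[1] + 1/5·h[2] + 1/10·h[3] + 1/5·h[5]
Solving the 5×5 linear system over states ≠ 4 gives exactly h = [6645/1159, 385/61, 110/19, 6700/1159, 0, 7370/1159] (h[4] = 0 is the target).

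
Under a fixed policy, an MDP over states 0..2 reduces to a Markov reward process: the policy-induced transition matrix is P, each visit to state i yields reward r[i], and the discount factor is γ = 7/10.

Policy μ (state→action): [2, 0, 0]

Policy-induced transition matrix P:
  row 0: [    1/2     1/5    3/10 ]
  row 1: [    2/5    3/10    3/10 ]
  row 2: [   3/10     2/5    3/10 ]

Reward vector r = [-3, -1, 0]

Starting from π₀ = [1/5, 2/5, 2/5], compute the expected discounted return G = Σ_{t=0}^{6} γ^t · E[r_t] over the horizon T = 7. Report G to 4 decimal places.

G = -4.0871

t=0: π = [0.2000, 0.4000, 0.4000], E[r] = -1.0000, γ^t·E[r] = -1.000000, running G = -1.000000
t=1: π = [0.3800, 0.3200, 0.3000], E[r] = -1.4600, γ^t·E[r] = -1.022000, running G = -2.022000
t=2: π = [0.4080, 0.2920, 0.3000], E[r] = -1.5160, γ^t·E[r] = -0.742840, running G = -2.764840
t=3: π = [0.4108, 0.2892, 0.3000], E[r] = -1.5216, γ^t·E[r] = -0.521909, running G = -3.286749
t=4: π = [0.4111, 0.2889, 0.3000], E[r] = -1.5222, γ^t·E[r] = -0.365471, running G = -3.652219
t=5: π = [0.4111, 0.2889, 0.3000], E[r] = -1.5222, γ^t·E[r] = -0.255839, running G = -3.908058
t=6: π = [0.4111, 0.2889, 0.3000], E[r] = -1.5222, γ^t·E[r] = -0.179088, running G = -4.087146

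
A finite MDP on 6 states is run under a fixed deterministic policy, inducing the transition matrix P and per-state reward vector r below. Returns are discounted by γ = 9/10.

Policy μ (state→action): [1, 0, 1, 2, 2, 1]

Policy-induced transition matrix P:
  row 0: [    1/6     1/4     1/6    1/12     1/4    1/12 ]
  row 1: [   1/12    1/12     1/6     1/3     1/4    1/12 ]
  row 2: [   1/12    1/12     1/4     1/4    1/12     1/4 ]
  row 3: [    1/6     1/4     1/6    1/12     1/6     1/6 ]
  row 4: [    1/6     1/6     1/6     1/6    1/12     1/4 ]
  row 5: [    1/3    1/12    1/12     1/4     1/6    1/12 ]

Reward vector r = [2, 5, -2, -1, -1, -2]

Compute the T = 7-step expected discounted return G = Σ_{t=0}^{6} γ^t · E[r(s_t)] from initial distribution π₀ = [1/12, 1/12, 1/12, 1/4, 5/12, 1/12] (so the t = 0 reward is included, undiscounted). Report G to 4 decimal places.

G = 0.1192

t=0: π = [0.0833, 0.0833, 0.0833, 0.2500, 0.4167, 0.0833], E[r] = -0.4167, γ^t·E[r] = -0.416667, running G = -0.416667
t=1: π = [0.1667, 0.1736, 0.1667, 0.1667, 0.1389, 0.1875], E[r] = 0.1875, γ^t·E[r] = 0.168750, running G = -0.247917
t=2: π = [0.1696, 0.1505, 0.1649, 0.1973, 0.1696, 0.1481], E[r] = 0.0984, γ^t·E[r] = 0.079688, running G = -0.168229
t=3: π = [0.1651, 0.1586, 0.1681, 0.1873, 0.1655, 0.1555], E[r] = 0.1233, γ^t·E[r] = 0.089895, running G = -0.078335
t=4: π = [0.1654, 0.1558, 0.1677, 0.1907, 0.1658, 0.1545], E[r] = 0.1089, γ^t·E[r] = 0.071463, running G = -0.006872
t=5: π = [0.1655, 0.1565, 0.1678, 0.1898, 0.1656, 0.1548], E[r] = 0.1128, γ^t·E[r] = 0.066598, running G = 0.059727
t=6: π = [0.1654, 0.1563, 0.1677, 0.1900, 0.1657, 0.1547], E[r] = 0.1120, γ^t·E[r] = 0.059509, running G = 0.119236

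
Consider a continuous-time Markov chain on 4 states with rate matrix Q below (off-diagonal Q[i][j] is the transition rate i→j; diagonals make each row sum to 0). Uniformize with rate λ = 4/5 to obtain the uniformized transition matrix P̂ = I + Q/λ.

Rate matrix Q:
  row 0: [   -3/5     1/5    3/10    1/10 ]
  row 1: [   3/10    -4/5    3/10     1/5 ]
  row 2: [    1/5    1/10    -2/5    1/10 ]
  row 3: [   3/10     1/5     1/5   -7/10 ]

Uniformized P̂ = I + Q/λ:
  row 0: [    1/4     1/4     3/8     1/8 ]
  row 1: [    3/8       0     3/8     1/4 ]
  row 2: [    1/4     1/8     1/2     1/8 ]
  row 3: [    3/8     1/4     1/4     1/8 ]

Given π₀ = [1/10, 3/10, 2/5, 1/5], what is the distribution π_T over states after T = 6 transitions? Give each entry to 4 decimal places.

t=0: π = [0.1000, 0.3000, 0.4000, 0.2000]
t=1: π = [0.3125, 0.1250, 0.4000, 0.1625]
t=2: π = [0.2859, 0.1688, 0.4047, 0.1406]
t=3: π = [0.2887, 0.1572, 0.4080, 0.1461]
t=4: π = [0.2879, 0.1597, 0.4077, 0.1447]
t=5: π = [0.2880, 0.1591, 0.4079, 0.1450]
t=6: π = [0.2880, 0.1592, 0.4079, 0.1449]

π = [0.2880, 0.1592, 0.4079, 0.1449]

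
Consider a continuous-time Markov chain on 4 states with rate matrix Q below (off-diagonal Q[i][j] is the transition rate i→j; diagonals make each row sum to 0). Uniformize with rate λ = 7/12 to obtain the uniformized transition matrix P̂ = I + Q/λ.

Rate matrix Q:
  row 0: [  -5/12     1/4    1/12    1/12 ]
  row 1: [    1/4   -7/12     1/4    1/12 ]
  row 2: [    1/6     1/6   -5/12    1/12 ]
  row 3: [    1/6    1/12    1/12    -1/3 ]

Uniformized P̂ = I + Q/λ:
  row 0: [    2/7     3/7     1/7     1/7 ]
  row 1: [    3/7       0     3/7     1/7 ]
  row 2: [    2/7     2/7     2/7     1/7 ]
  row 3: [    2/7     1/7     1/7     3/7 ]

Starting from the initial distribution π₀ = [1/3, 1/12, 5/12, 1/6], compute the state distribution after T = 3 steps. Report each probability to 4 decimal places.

π = [0.3171, 0.2415, 0.2422, 0.1992]

t=0: π = [0.3333, 0.0833, 0.4167, 0.1667]
t=1: π = [0.2976, 0.2857, 0.2262, 0.1905]
t=2: π = [0.3265, 0.2194, 0.2568, 0.1973]
t=3: π = [0.3171, 0.2415, 0.2422, 0.1992]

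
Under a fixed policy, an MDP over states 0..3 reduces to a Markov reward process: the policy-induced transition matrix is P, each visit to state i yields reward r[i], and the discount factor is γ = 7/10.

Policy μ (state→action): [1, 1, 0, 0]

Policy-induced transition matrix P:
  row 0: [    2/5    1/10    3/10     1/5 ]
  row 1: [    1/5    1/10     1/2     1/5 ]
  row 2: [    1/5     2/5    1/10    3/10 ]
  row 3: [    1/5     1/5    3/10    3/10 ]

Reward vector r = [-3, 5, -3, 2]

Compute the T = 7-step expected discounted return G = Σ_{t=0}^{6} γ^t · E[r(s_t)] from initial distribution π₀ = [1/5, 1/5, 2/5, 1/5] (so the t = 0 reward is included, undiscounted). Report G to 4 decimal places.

t=0: π = [0.2000, 0.2000, 0.4000, 0.2000], E[r] = -0.4000, γ^t·E[r] = -0.400000, running G = -0.400000
t=1: π = [0.2400, 0.2400, 0.2600, 0.2600], E[r] = 0.2200, γ^t·E[r] = 0.154000, running G = -0.246000
t=2: π = [0.2480, 0.2040, 0.2960, 0.2520], E[r] = -0.1080, γ^t·E[r] = -0.052920, running G = -0.298920
t=3: π = [0.2496, 0.2140, 0.2816, 0.2548], E[r] = -0.0140, γ^t·E[r] = -0.004802, running G = -0.303722
t=4: π = [0.2499, 0.2100, 0.2865, 0.2536], E[r] = -0.0521, γ^t·E[r] = -0.012514, running G = -0.316236
t=5: π = [0.2500, 0.2113, 0.2847, 0.2540], E[r] = -0.0395, γ^t·E[r] = -0.006635, running G = -0.322871
t=6: π = [0.2500, 0.2108, 0.2853, 0.2539], E[r] = -0.0442, γ^t·E[r] = -0.005196, running G = -0.328067

G = -0.3281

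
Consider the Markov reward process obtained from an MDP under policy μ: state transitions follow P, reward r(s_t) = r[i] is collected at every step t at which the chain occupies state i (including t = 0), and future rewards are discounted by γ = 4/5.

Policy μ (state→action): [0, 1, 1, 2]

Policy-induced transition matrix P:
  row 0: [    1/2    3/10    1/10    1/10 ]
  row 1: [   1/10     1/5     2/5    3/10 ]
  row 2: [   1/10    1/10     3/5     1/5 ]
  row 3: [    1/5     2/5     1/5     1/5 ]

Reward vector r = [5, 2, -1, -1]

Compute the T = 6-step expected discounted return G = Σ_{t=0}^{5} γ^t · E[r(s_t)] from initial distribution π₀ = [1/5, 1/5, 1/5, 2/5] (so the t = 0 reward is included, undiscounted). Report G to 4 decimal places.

t=0: π = [0.2000, 0.2000, 0.2000, 0.4000], E[r] = 0.8000, γ^t·E[r] = 0.800000, running G = 0.800000
t=1: π = [0.2200, 0.2800, 0.3000, 0.2000], E[r] = 1.1600, γ^t·E[r] = 0.928000, running G = 1.728000
t=2: π = [0.2080, 0.2320, 0.3540, 0.2060], E[r] = 0.9440, γ^t·E[r] = 0.604160, running G = 2.332160
t=3: π = [0.2038, 0.2266, 0.3672, 0.2024], E[r] = 0.9026, γ^t·E[r] = 0.462131, running G = 2.794291
t=4: π = [0.2018, 0.2241, 0.3718, 0.2023], E[r] = 0.8830, γ^t·E[r] = 0.361669, running G = 3.155960
t=5: π = [0.2009, 0.2235, 0.3734, 0.2022], E[r] = 0.8759, γ^t·E[r] = 0.287029, running G = 3.442988

G = 3.4430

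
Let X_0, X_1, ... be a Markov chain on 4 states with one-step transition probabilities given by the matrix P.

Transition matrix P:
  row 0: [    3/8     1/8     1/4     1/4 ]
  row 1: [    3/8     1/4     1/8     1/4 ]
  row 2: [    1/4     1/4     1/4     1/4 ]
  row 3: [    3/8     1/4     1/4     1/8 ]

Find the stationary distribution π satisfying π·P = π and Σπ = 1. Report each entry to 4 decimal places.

Balance equations π_j = Σ_i π_i·P[i][j]:
  π_0 = 3/8·π_0 + 3/8·π_1 + 1/4·π_2 + 3/8·π_3
  π_1 = 1/8·π_0 + 1/4·π_1 + 1/4·π_2 + 1/4·π_3
  π_2 = 1/4·π_0 + 1/8·π_1 + 1/4·π_2 + 1/4·π_3
  normalize: π_0 + π_1 + π_2 + π_3 = 1
Solving the linear system gives exactly π = [178/513, 106/513, 115/513, 2/9].

π = [0.3470, 0.2066, 0.2242, 0.2222]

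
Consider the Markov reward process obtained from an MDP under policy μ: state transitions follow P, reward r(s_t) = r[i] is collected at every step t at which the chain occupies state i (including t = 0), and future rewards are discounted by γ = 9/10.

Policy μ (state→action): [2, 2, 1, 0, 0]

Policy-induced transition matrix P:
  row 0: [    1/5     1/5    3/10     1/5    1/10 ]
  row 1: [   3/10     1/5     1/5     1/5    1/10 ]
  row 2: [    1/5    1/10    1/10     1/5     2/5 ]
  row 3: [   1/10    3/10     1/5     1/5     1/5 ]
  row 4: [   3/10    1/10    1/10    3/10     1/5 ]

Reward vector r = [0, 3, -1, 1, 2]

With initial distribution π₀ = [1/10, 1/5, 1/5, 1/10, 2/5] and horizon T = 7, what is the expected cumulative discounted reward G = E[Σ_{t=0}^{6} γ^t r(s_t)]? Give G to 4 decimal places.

t=0: π = [0.1000, 0.2000, 0.2000, 0.1000, 0.4000], E[r] = 1.3000, γ^t·E[r] = 1.300000, running G = 1.300000
t=1: π = [0.2500, 0.1500, 0.1500, 0.2400, 0.2100], E[r] = 0.9600, γ^t·E[r] = 0.864000, running G = 2.164000
t=2: π = [0.2120, 0.1880, 0.1890, 0.2210, 0.1900], E[r] = 0.9760, γ^t·E[r] = 0.790560, running G = 2.954560
t=3: π = [0.2157, 0.1842, 0.1833, 0.2190, 0.1978], E[r] = 0.9839, γ^t·E[r] = 0.717263, running G = 3.671823
t=4: π = [0.2163, 0.1838, 0.1835, 0.2198, 0.1967], E[r] = 0.9810, γ^t·E[r] = 0.643654, running G = 4.315477
t=5: π = [0.2161, 0.1840, 0.1836, 0.2197, 0.1967], E[r] = 0.9813, γ^t·E[r] = 0.579454, running G = 4.894931
t=6: π = [0.2161, 0.1839, 0.1836, 0.2197, 0.1967], E[r] = 0.9813, γ^t·E[r] = 0.521525, running G = 5.416456

G = 5.4165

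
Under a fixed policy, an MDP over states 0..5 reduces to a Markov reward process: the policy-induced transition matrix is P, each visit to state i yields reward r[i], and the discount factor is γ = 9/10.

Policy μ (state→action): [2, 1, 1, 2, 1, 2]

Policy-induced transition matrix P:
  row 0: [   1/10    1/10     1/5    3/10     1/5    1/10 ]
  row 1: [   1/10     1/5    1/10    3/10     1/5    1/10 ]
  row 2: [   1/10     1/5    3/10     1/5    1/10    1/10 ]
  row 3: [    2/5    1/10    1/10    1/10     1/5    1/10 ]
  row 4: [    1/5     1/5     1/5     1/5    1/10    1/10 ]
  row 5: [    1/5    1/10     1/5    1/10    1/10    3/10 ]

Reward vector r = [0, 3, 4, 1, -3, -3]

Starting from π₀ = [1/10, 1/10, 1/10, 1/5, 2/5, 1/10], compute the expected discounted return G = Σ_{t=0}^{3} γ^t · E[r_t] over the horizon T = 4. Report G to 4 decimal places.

t=0: π = [0.1000, 0.1000, 0.1000, 0.2000, 0.4000, 0.1000], E[r] = -0.6000, γ^t·E[r] = -0.600000, running G = -0.600000
t=1: π = [0.2100, 0.1600, 0.1800, 0.1900, 0.1400, 0.1200], E[r] = 0.6100, γ^t·E[r] = 0.549000, running G = -0.051000
t=2: π = [0.1830, 0.1480, 0.1830, 0.2060, 0.1560, 0.1240], E[r] = 0.5420, γ^t·E[r] = 0.439020, running G = 0.388020
t=3: π = [0.1898, 0.1487, 0.1829, 0.2001, 0.1537, 0.1248], E[r] = 0.5423, γ^t·E[r] = 0.395337, running G = 0.783357

G = 0.7834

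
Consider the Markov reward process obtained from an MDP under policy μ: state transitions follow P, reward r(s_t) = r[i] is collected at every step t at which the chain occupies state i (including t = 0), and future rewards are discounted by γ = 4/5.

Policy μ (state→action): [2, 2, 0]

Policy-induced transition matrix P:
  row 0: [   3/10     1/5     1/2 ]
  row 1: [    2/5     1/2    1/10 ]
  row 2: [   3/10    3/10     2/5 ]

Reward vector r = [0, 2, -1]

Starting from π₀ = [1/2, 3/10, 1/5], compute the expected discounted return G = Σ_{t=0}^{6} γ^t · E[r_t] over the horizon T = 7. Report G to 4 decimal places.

t=0: π = [0.5000, 0.3000, 0.2000], E[r] = 0.4000, γ^t·E[r] = 0.400000, running G = 0.400000
t=1: π = [0.3300, 0.3100, 0.3600], E[r] = 0.2600, γ^t·E[r] = 0.208000, running G = 0.608000
t=2: π = [0.3310, 0.3290, 0.3400], E[r] = 0.3180, γ^t·E[r] = 0.203520, running G = 0.811520
t=3: π = [0.3329, 0.3327, 0.3344], E[r] = 0.3310, γ^t·E[r] = 0.169472, running G = 0.980992
t=4: π = [0.3333, 0.3333, 0.3335], E[r] = 0.3330, γ^t·E[r] = 0.136405, running G = 1.117397
t=5: π = [0.3333, 0.3333, 0.3334], E[r] = 0.3333, γ^t·E[r] = 0.109214, running G = 1.226611
t=6: π = [0.3333, 0.3333, 0.3333], E[r] = 0.3333, γ^t·E[r] = 0.087380, running G = 1.313991

G = 1.3140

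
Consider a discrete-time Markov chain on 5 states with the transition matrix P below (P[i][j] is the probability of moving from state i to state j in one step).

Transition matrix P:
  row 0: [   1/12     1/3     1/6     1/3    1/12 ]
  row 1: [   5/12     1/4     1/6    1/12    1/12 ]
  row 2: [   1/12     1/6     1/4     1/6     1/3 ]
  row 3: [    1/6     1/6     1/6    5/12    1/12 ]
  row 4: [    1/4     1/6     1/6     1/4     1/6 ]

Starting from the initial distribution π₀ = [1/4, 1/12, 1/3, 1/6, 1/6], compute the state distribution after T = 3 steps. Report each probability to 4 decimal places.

t=0: π = [0.2500, 0.0833, 0.3333, 0.1667, 0.1667]
t=1: π = [0.1528, 0.2153, 0.1944, 0.2569, 0.1806]
t=2: π = [0.2066, 0.2101, 0.1829, 0.2535, 0.1470]
t=3: π = [0.1990, 0.2186, 0.1819, 0.2592, 0.1413]

π = [0.1990, 0.2186, 0.1819, 0.2592, 0.1413]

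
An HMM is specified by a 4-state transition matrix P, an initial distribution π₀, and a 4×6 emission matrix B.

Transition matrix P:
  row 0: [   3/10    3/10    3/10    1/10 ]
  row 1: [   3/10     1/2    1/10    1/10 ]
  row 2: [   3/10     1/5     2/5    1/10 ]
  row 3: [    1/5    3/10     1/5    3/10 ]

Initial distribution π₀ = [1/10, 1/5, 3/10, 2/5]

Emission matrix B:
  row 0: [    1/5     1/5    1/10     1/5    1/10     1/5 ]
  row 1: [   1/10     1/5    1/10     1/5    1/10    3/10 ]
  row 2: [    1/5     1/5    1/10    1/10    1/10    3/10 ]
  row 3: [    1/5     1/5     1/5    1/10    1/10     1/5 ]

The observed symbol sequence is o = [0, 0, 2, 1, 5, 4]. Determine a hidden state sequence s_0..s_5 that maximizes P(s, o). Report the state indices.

path = [3, 3, 3, 1, 1, 1]

t=0: δ = [2.000e-02, 2.000e-02, 6.000e-02, 8.000e-02]  (obs o_0=0)
t=1: δ = [3.600e-03, 2.400e-03, 4.800e-03, 4.800e-03]  ψ = [2, 3, 2, 3]  (obs o_1=0)
t=2: δ = [1.440e-04, 1.440e-04, 1.920e-04, 2.880e-04]  ψ = [2, 3, 2, 3]  (obs o_2=2)
t=3: δ = [1.152e-05, 1.728e-05, 1.536e-05, 1.728e-05]  ψ = [2, 3, 2, 3]  (obs o_3=1)
t=4: δ = [1.037e-06, 2.592e-06, 1.843e-06, 1.037e-06]  ψ = [1, 1, 2, 3]  (obs o_4=5)
t=5: δ = [7.776e-08, 1.296e-07, 7.373e-08, 3.110e-08]  ψ = [1, 1, 2, 3]  (obs o_5=4)
backtrack: best end state = 1; path = [3, 3, 3, 1, 1, 1]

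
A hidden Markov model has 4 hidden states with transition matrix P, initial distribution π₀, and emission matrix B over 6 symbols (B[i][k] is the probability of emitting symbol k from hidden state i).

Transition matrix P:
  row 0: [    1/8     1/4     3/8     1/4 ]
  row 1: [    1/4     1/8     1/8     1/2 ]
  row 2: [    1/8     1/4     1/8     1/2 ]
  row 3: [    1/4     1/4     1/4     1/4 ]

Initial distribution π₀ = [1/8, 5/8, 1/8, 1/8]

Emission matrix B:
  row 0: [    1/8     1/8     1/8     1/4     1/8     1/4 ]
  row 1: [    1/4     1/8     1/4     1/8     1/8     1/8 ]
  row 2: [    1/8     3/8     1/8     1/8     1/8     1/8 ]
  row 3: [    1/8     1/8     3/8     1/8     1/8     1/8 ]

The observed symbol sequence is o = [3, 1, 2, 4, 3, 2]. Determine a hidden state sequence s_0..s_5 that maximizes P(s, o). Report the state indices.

path = [0, 2, 3, 0, 2, 3]

t=0: δ = [3.125e-02, 7.812e-02, 1.562e-02, 1.562e-02]  (obs o_0=3)
t=1: δ = [2.441e-03, 1.221e-03, 4.395e-03, 4.883e-03]  ψ = [1, 1, 0, 1]  (obs o_1=1)
t=2: δ = [1.526e-04, 3.052e-04, 1.526e-04, 8.240e-04]  ψ = [3, 3, 3, 2]  (obs o_2=2)
t=3: δ = [2.575e-05, 2.575e-05, 2.575e-05, 2.575e-05]  ψ = [3, 3, 3, 3]  (obs o_3=4)
t=4: δ = [1.609e-06, 8.047e-07, 1.207e-06, 1.609e-06]  ψ = [1, 0, 0, 1]  (obs o_4=3)
t=5: δ = [5.029e-08, 1.006e-07, 7.544e-08, 2.263e-07]  ψ = [3, 0, 0, 2]  (obs o_5=2)
backtrack: best end state = 3; path = [0, 2, 3, 0, 2, 3]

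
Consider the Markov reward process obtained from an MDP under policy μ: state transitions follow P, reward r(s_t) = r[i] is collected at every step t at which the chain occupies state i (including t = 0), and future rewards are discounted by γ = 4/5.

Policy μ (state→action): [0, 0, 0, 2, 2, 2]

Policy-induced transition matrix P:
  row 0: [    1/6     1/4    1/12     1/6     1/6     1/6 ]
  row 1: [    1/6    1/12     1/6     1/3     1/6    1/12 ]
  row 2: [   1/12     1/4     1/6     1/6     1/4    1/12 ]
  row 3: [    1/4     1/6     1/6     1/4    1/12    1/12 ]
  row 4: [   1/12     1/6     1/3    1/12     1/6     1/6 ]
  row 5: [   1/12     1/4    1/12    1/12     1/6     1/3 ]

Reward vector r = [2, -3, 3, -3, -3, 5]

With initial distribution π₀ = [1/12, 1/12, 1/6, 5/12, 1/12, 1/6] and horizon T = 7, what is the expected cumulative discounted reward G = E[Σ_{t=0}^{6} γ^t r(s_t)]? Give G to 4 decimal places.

G = -0.5662

t=0: π = [0.0833, 0.0833, 0.1667, 0.4167, 0.0833, 0.1667], E[r] = -0.2500, γ^t·E[r] = -0.250000, running G = -0.250000
t=1: π = [0.1667, 0.1944, 0.1597, 0.1944, 0.1458, 0.1389], E[r] = -0.0972, γ^t·E[r] = -0.077778, running G = -0.327778
t=2: π = [0.1458, 0.1892, 0.1655, 0.1916, 0.1638, 0.1441], E[r] = -0.1250, γ^t·E[r] = -0.080000, running G = -0.407778
t=3: π = [0.1432, 0.1889, 0.1698, 0.1885, 0.1645, 0.1452], E[r] = -0.1040, γ^t·E[r] = -0.053259, running G = -0.461037
t=4: π = [0.1424, 0.1891, 0.1701, 0.1880, 0.1651, 0.1453], E[r] = -0.1055, γ^t·E[r] = -0.043198, running G = -0.504235
t=5: π = [0.1423, 0.1891, 0.1702, 0.1880, 0.1652, 0.1453], E[r] = -0.1050, γ^t·E[r] = -0.034411, running G = -0.538646
t=6: π = [0.1423, 0.1891, 0.1702, 0.1880, 0.1652, 0.1453], E[r] = -0.1050, γ^t·E[r] = -0.027534, running G = -0.566180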